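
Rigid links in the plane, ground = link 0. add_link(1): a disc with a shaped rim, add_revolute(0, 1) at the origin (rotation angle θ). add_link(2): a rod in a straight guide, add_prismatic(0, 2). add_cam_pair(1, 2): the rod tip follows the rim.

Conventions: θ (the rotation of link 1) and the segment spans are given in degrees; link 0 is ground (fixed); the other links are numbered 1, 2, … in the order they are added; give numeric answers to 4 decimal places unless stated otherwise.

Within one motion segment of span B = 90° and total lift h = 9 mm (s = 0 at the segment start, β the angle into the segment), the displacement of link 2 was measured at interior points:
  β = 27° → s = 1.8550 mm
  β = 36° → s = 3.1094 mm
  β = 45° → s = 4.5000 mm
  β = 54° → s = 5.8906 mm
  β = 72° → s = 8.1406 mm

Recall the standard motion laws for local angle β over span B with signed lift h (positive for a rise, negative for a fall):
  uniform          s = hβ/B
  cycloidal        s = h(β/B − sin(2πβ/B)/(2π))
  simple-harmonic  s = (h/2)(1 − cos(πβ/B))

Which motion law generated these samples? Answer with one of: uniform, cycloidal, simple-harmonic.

candidates at β/B = r: uniform s = h·r (linear in β); cycloidal s = h·(r − sin(2πr)/(2π)); simple-harmonic s = (h/2)(1 − cos(πr))
β=27°: printed 1.8550 | uniform 2.7000, cycloidal 1.3377, simple-harmonic 1.8550
β=36°: printed 3.1094 | uniform 3.6000, cycloidal 2.7581, simple-harmonic 3.1094
β=45°: printed 4.5000 | uniform 4.5000, cycloidal 4.5000, simple-harmonic 4.5000
β=54°: printed 5.8906 | uniform 5.4000, cycloidal 6.2419, simple-harmonic 5.8906
β=72°: printed 8.1406 | uniform 7.2000, cycloidal 8.5623, simple-harmonic 8.1406
only one law matches every sample → simple-harmonic

simple-harmonic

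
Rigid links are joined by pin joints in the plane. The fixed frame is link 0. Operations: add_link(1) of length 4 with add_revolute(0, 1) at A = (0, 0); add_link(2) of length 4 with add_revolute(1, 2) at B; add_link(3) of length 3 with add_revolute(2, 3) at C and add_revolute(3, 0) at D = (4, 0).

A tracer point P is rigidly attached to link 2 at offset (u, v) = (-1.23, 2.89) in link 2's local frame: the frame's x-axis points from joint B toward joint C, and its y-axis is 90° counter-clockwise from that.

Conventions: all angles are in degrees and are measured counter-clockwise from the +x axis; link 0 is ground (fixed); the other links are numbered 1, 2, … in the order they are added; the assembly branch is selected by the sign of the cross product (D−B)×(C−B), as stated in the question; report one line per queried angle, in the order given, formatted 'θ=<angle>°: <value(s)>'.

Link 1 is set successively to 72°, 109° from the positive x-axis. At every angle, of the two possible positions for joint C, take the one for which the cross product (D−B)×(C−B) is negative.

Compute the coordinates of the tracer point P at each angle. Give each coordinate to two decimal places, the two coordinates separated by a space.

A=(0,0), D=(4.00,0)
θ=72°: B = A + 4.00·(cos72°, sin72°) = (1.2361, 3.8042)
θ=72°: |BD| = 4.7023
θ=72°: circle(B,4.00) ∩ circle(D,3.00): a=3.0955, h=2.5334
θ=72°:   candidates: C₊=(5.1051,2.7890) cross=11.913; C₋=(1.0060,-0.1892) cross=-11.913
θ=72°:   branch - wants cross < 0 → take C=(1.0060,-0.1892) (cross=-11.913)
θ=72°: ex = (C−B)/|BC| = (-0.0575,-0.9983); ey = (0.9983,-0.0575)
θ=72°: P = B + -1.23·ex + 2.89·ey = (4.1920,4.8659)
θ=109°: B = A + 4.00·(cos109°, sin109°) = (-1.3023, 3.7821)
θ=109°: |BD| = 6.5129
θ=109°: circle(B,4.00) ∩ circle(D,3.00): a=3.7939, h=1.2675
θ=109°:   candidates: C₊=(2.5224,2.6109) cross=8.255; C₋=(1.0503,0.5470) cross=-8.255
θ=109°:   branch - wants cross < 0 → take C=(1.0503,0.5470) (cross=-8.255)
θ=109°: ex = (C−B)/|BC| = (0.5881,-0.8088); ey = (0.8088,0.5881)
θ=109°: P = B + -1.23·ex + 2.89·ey = (0.3116,6.4766)

θ=72°: 4.19 4.87
θ=109°: 0.31 6.48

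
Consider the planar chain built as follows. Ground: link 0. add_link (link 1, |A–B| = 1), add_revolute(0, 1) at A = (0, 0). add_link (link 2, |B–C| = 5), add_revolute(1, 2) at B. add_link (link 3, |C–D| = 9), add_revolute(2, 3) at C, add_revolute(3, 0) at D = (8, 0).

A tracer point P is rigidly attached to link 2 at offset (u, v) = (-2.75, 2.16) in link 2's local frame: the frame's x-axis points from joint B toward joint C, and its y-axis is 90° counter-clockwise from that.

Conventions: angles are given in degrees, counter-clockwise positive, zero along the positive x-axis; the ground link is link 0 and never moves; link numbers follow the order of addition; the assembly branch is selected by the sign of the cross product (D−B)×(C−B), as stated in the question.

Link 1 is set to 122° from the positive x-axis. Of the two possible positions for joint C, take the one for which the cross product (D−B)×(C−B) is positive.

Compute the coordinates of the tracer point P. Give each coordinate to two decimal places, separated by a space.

A=(0,0), D=(8.00,0)
B = A + 1.00·(cos122°, sin122°) = (-0.5299, 0.8480)
|BD| = 8.5720
circle(B,5.00) ∩ circle(D,9.00): a=1.0195, h=4.8950
  candidates: C₊=(0.9689,5.6181) cross=41.959; C₋=(0.0003,-4.1238) cross=-41.959
  branch + wants cross > 0 → take C=(0.9689,5.6181) (cross=41.959)
ex = (C−B)/|BC| = (0.2998,0.9540); ey = (-0.9540,0.2998)
P = B + -2.75·ex + 2.16·ey = (-3.4149,-1.1280)

-3.41 -1.13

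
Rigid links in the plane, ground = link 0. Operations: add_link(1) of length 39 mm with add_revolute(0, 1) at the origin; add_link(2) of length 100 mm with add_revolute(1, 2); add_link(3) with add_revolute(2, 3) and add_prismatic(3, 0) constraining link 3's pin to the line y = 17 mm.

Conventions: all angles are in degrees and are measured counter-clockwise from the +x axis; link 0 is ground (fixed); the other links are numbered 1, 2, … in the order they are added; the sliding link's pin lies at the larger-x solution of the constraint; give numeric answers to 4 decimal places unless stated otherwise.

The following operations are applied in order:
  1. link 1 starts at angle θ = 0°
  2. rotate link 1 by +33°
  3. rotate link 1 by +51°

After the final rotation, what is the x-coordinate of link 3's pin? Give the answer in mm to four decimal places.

geometry: r = 39 mm, L = 100 mm, e = 17 mm; θ starts at 0°
rotate link 1 by +33°: θ ← 0° +33° = 33°
rotate link 1 by +51°: θ ← 33° +51° = 84°
crank pin P = (r cos θ, r sin θ) = (4.076610, 38.786354)
h = r sin θ − e = 38.786354 − 17 = 21.786354
x = r cos θ + √(L² − h²) = 4.076610 + 97.597924 = 101.674534

101.6745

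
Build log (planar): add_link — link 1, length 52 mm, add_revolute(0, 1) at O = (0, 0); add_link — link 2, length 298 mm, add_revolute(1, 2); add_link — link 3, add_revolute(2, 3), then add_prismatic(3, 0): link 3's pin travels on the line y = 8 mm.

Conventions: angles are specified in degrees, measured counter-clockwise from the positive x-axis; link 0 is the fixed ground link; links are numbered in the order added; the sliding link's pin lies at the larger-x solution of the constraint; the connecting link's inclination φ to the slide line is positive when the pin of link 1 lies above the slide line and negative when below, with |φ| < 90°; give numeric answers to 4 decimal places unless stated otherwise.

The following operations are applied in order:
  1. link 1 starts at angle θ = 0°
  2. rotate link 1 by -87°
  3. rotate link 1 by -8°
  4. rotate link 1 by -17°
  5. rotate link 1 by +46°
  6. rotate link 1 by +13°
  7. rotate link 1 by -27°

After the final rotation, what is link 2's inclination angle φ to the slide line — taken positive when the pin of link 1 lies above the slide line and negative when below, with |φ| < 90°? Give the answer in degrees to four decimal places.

geometry: r = 52 mm, L = 298 mm, e = 8 mm; θ starts at 0°
rotate link 1 by -87°: θ ← 0° -87° = -87°
rotate link 1 by -8°: θ ← -87° -8° = -95°
rotate link 1 by -17°: θ ← -95° -17° = -112°
rotate link 1 by +46°: θ ← -112° +46° = -66°
rotate link 1 by +13°: θ ← -66° +13° = -53°
rotate link 1 by -27°: θ ← -53° -27° = -80°
h = r sin θ − e = -51.210003 − 8 = -59.210003
sin φ = h / L = -59.210003 / 298 = -0.19869129
φ = arcsin(-0.19869129) = -11.460439°

-11.4604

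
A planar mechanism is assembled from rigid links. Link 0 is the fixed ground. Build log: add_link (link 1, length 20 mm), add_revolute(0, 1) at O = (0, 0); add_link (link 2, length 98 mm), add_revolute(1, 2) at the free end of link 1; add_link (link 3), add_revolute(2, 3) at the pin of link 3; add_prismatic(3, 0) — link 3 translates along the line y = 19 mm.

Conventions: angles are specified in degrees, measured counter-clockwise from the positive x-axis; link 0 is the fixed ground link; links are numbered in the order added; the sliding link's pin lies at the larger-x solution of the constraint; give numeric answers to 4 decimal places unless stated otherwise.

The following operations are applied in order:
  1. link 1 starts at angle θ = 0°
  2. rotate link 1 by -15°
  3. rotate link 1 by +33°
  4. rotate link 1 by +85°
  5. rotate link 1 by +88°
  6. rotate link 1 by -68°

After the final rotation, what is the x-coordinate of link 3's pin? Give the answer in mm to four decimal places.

geometry: r = 20 mm, L = 98 mm, e = 19 mm; θ starts at 0°
rotate link 1 by -15°: θ ← 0° -15° = -15°
rotate link 1 by +33°: θ ← -15° +33° = 18°
rotate link 1 by +85°: θ ← 18° +85° = 103°
rotate link 1 by +88°: θ ← 103° +88° = 191°
rotate link 1 by -68°: θ ← 191° -68° = 123°
crank pin P = (r cos θ, r sin θ) = (-10.892781, 16.773411)
h = r sin θ − e = 16.773411 − 19 = -2.226589
x = r cos θ + √(L² − h²) = -10.892781 + 97.974702 = 87.081922

87.0819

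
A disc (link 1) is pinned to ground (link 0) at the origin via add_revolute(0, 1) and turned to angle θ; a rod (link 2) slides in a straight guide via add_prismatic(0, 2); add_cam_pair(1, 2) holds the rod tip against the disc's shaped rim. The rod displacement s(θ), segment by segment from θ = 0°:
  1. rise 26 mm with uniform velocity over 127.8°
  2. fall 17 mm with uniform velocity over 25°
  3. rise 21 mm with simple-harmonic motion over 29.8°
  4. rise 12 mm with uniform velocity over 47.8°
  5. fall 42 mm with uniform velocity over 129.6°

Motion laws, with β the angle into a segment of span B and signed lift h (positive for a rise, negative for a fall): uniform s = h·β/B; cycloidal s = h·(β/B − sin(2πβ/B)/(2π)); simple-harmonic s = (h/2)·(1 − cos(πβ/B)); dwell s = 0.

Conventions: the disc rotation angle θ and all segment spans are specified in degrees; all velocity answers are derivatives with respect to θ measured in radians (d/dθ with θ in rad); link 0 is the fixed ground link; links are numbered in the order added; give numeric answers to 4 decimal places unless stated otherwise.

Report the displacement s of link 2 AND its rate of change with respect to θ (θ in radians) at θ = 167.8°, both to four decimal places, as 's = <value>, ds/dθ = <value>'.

segment 1 (0° to 127.8°, uniform, h = 26) is passed completely: s = 0.0000 + (26) = 26.0000
segment 2 (127.8° to 152.8°, uniform, h = -17) is passed completely: s = 26.0000 + (-17) = 9.0000
θ = 167.8° falls in segment 3 (152.8° to 182.6°, simple-harmonic, h = 21): β = 167.8 − 152.8 = 15°, B = 29.8°; Δs = 21/2·(1 − cos(π·0.5034)) = 10.6107; s = 9.0000 + 10.6107 = 19.6107
velocity in seg [152.8°–182.6°] (simple-harmonic), θ in radians: β = 15° = 0.2618 rad, B = 29.8° = 0.5201 rad; ds/dθ = (πh/(2B)) sin(πβ/B) = (π·21/(2·0.5201)) sin(π·0.5034) = 63.419294 mm/rad

s = 19.6107, ds/dθ = 63.4193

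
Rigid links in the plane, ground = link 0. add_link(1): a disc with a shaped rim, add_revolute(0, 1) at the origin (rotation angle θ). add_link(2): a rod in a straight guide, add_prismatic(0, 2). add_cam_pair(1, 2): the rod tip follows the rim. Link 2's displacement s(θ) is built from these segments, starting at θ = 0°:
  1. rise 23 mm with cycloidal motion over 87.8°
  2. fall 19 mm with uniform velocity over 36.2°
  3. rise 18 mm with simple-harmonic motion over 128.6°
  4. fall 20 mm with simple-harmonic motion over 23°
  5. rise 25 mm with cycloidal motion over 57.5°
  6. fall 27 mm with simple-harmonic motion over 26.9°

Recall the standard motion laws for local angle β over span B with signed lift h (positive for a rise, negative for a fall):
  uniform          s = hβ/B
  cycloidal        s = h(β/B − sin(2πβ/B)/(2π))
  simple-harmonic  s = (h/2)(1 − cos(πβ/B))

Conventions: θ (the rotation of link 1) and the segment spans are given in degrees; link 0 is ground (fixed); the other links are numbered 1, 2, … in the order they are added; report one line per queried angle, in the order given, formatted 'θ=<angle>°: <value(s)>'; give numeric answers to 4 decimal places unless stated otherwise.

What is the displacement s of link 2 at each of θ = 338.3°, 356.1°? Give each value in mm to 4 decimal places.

segment 1 (0° to 87.8°, cycloidal, h = 23) is passed completely: s = 0.0000 + (23) = 23.0000
segment 2 (87.8° to 124°, uniform, h = -19) is passed completely: s = 23.0000 + (-19) = 4.0000
segment 3 (124° to 252.6°, simple-harmonic, h = 18) is passed completely: s = 4.0000 + (18) = 22.0000
segment 4 (252.6° to 275.6°, simple-harmonic, h = -20) is passed completely: s = 22.0000 + (-20) = 2.0000
segment 5 (275.6° to 333.1°, cycloidal, h = 25) is passed completely: s = 2.0000 + (25) = 27.0000
θ = 338.3° falls in segment 6 (333.1° to 360°, simple-harmonic, h = -27): β = 338.3 − 333.1 = 5.2°, B = 26.9°; Δs = -27/2·(1 − cos(π·0.1933)) = -2.4139; s = 27.0000 − 2.4139 = 24.5861
θ = 356.1° falls in segment 6 (333.1° to 360°, simple-harmonic, h = -27): β = 356.1 − 333.1 = 23°, B = 26.9°; Δs = -27/2·(1 − cos(π·0.8550)) = -25.6237; s = 27.0000 − 25.6237 = 1.3763

θ=338.3°: 24.5861
θ=356.1°: 1.3763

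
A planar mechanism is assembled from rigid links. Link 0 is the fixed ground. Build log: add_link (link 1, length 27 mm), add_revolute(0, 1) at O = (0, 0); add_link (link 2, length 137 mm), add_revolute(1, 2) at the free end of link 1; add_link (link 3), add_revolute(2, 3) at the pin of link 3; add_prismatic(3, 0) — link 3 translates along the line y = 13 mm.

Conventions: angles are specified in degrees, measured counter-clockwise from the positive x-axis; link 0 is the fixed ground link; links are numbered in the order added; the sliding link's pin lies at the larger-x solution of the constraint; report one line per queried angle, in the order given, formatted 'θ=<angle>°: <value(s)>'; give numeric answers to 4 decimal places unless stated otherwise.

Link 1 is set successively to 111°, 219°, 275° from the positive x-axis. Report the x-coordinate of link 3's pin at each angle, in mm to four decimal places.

geometry: r = 27 mm, L = 137 mm, e = 13 mm
θ=111°: crank pin P = (r cos θ, r sin θ) = (-9.675935, 25.206672)
θ=111°: h = r sin θ − e = 25.206672 − 13 = 12.206672
θ=111°: x = r cos θ + √(L² − h²) = -9.675935 + 136.455110 = 126.779176
θ=219°: crank pin P = (r cos θ, r sin θ) = (-20.982941, -16.991651)
θ=219°: h = r sin θ − e = -16.991651 − 13 = -29.991651
θ=219°: x = r cos θ + √(L² − h²) = -20.982941 + 133.676853 = 112.693912
θ=275°: crank pin P = (r cos θ, r sin θ) = (2.353205, -26.897257)
θ=275°: h = r sin θ − e = -26.897257 − 13 = -39.897257
θ=275°: x = r cos θ + √(L² − h²) = 2.353205 + 131.061851 = 133.415056

θ=111°: 126.7792
θ=219°: 112.6939
θ=275°: 133.4151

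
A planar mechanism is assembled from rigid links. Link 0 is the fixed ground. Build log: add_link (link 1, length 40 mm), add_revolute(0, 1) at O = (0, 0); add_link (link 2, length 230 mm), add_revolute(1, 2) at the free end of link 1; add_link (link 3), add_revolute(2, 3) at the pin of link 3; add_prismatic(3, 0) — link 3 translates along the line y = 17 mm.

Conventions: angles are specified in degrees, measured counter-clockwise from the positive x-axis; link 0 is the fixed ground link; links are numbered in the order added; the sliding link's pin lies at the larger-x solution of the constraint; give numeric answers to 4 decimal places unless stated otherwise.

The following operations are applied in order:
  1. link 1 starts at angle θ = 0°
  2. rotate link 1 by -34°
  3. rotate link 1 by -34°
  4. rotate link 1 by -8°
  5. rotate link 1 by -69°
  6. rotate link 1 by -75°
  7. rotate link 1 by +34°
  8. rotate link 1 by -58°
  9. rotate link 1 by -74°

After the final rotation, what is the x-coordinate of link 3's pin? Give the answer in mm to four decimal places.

geometry: r = 40 mm, L = 230 mm, e = 17 mm; θ starts at 0°
rotate link 1 by -34°: θ ← 0° -34° = -34°
rotate link 1 by -34°: θ ← -34° -34° = -68°
rotate link 1 by -8°: θ ← -68° -8° = -76°
rotate link 1 by -69°: θ ← -76° -69° = -145°
rotate link 1 by -75°: θ ← -145° -75° = -220°
rotate link 1 by +34°: θ ← -220° +34° = -186°
rotate link 1 by -58°: θ ← -186° -58° = -244°
rotate link 1 by -74°: θ ← -244° -74° = -318°
crank pin P = (r cos θ, r sin θ) = (29.725793, 26.765224)
h = r sin θ − e = 26.765224 − 17 = 9.765224
x = r cos θ + √(L² − h²) = 29.725793 + 229.792603 = 259.518396

259.5184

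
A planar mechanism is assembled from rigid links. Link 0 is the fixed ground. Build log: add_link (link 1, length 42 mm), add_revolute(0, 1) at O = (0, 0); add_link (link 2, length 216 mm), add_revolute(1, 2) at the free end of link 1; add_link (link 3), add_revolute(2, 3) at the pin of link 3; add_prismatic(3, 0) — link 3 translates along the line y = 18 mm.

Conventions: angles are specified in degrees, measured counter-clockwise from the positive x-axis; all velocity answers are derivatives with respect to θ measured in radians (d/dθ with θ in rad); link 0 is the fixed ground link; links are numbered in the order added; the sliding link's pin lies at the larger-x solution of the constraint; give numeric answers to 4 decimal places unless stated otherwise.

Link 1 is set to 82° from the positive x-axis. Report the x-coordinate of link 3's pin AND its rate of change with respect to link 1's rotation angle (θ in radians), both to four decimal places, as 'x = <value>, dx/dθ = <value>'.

geometry: r = 42 mm, L = 216 mm, e = 18 mm
crank pin P = (r cos θ, r sin θ) = (5.845270, 41.591259)
h = r sin θ − e = 41.591259 − 18 = 23.591259
x = r cos θ + √(L² − h²) = 5.845270 + 214.707831 = 220.553101
dx/dθ = −r sin θ − h·r cos θ/√(L² − h²) (θ in radians; h = 23.591259) = -42.233514

x = 220.5531, dx/dθ = -42.2335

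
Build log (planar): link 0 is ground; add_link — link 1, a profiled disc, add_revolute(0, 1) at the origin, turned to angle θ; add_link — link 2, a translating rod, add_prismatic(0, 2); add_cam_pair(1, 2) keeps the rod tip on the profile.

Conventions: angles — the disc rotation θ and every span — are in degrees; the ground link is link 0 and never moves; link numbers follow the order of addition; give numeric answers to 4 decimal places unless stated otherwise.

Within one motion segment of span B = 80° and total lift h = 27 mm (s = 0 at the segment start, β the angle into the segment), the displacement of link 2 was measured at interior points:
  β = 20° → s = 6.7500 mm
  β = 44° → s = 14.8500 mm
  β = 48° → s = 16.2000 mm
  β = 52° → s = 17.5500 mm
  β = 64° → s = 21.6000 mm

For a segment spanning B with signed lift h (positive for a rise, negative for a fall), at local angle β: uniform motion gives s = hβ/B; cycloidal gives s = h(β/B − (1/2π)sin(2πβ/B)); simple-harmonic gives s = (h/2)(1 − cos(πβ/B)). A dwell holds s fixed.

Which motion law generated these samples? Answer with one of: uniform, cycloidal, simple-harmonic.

candidates at β/B = r: uniform s = h·r (linear in β); cycloidal s = h·(r − sin(2πr)/(2π)); simple-harmonic s = (h/2)(1 − cos(πr))
β=20°: printed 6.7500 | uniform 6.7500, cycloidal 2.4528, simple-harmonic 3.9541
β=44°: printed 14.8500 | uniform 14.8500, cycloidal 16.1779, simple-harmonic 15.6119
β=48°: printed 16.2000 | uniform 16.2000, cycloidal 18.7258, simple-harmonic 17.6717
β=52°: printed 17.5500 | uniform 17.5500, cycloidal 21.0265, simple-harmonic 19.6289
β=64°: printed 21.6000 | uniform 21.6000, cycloidal 25.6869, simple-harmonic 24.4217
only one law matches every sample → uniform

uniform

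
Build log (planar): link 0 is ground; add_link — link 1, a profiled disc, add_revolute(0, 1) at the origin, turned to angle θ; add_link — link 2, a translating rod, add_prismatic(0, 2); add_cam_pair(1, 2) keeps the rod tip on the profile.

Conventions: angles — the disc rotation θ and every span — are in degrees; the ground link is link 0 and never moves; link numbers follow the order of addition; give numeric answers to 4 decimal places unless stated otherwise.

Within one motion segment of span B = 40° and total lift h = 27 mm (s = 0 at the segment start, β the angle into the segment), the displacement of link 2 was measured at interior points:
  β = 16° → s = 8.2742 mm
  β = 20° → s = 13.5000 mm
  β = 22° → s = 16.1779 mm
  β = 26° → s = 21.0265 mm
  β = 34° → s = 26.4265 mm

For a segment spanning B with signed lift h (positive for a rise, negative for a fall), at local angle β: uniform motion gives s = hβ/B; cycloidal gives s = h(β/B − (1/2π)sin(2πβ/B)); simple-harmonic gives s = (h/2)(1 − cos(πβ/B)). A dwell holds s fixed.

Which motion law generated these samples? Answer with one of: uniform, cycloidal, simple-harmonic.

candidates at β/B = r: uniform s = h·r (linear in β); cycloidal s = h·(r − sin(2πr)/(2π)); simple-harmonic s = (h/2)(1 − cos(πr))
β=16°: printed 8.2742 | uniform 10.8000, cycloidal 8.2742, simple-harmonic 9.3283
β=20°: printed 13.5000 | uniform 13.5000, cycloidal 13.5000, simple-harmonic 13.5000
β=22°: printed 16.1779 | uniform 14.8500, cycloidal 16.1779, simple-harmonic 15.6119
β=26°: printed 21.0265 | uniform 17.5500, cycloidal 21.0265, simple-harmonic 19.6289
β=34°: printed 26.4265 | uniform 22.9500, cycloidal 26.4265, simple-harmonic 25.5286
only one law matches every sample → cycloidal

cycloidal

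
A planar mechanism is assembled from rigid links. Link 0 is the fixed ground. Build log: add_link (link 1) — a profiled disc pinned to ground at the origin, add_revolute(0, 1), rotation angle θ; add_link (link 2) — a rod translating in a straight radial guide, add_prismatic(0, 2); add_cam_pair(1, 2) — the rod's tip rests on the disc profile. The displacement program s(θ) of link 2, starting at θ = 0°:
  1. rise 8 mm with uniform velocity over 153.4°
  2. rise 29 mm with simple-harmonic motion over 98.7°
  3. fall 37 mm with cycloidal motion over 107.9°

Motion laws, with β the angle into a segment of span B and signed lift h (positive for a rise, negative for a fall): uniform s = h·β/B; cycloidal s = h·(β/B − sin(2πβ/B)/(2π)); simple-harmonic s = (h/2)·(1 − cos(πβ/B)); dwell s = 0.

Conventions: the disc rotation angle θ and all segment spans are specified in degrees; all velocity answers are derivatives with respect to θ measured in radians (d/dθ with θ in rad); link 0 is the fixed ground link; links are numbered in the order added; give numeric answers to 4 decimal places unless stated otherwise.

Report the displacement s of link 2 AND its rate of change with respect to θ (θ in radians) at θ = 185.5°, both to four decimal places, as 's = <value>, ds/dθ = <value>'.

seg 1 [0°–153.4°] uniform, h=8: full span → s += 8 → s = 8.0000
seg 2 [153.4°–252.1°] simple-harmonic, h=29: θ=185.5° here. β=32.1, B=98.7. 29/2·(1 − cos(π·0.3252)) = 6.9326 → s = 14.9326
velocity in seg [153.4°–252.1°] (simple-harmonic), θ in radians: β = 32.1° = 0.5603 rad, B = 98.7° = 1.7226 rad; ds/dθ = (πh/(2B)) sin(πβ/B) = (π·29/(2·1.7226)) sin(π·0.3252) = 22.556909 mm/rad

s = 14.9326, ds/dθ = 22.5569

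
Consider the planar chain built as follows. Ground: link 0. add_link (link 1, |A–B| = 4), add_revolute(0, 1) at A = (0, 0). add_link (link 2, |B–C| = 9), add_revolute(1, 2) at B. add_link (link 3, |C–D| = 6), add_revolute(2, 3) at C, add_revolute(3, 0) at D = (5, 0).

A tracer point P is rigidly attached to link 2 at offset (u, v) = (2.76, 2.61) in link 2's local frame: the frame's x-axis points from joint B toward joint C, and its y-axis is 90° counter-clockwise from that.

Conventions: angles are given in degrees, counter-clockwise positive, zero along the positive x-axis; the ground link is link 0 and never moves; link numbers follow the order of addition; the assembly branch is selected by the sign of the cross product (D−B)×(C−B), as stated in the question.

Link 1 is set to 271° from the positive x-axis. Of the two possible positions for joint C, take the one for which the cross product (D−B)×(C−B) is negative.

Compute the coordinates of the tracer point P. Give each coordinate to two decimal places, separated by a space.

A=(0,0), D=(5.00,0)
B = A + 4.00·(cos271°, sin271°) = (0.0698, -3.9994)
|BD| = 6.3484
circle(B,9.00) ∩ circle(D,6.00): a=6.7184, h=5.9886
  candidates: C₊=(1.5146,4.8839) cross=38.018; C₋=(9.0601,-4.4177) cross=-38.018
  branch - wants cross < 0 → take C=(9.0601,-4.4177) (cross=-38.018)
ex = (C−B)/|BC| = (0.9989,-0.0465); ey = (0.0465,0.9989)
P = B + 2.76·ex + 2.61·ey = (2.9481,-1.5205)

2.95 -1.52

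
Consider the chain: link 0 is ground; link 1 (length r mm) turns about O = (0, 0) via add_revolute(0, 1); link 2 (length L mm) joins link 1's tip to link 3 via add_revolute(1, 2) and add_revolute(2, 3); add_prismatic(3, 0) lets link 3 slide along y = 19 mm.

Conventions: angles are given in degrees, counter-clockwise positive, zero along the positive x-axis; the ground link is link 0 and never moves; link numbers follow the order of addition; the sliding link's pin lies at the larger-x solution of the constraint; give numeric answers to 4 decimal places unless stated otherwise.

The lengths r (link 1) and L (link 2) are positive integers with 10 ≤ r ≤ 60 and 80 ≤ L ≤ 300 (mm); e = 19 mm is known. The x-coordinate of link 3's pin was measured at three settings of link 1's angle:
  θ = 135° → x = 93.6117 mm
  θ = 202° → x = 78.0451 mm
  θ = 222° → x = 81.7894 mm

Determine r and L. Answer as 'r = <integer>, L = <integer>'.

constraint per measurement: (x − r cos θ)² + (r sin θ − e)² = L²
subtracting the θ₁ and θ₂ equations cancels the r² and L² terms:
r = (x₁² − x₂²) / (2[(x₁cos θ₁ + e sin θ₁) − (x₂cos θ₂ + e sin θ₂)]) = 49.9998 → r = 50
L² = (x₁ − r cos θ₁)² + (r sin θ₁ − e)² = 16899.9943 → L = 130.0000 → L = 130
check at θ₃=222°: x = 81.7894 (printed 81.7894) ✓

r = 50, L = 130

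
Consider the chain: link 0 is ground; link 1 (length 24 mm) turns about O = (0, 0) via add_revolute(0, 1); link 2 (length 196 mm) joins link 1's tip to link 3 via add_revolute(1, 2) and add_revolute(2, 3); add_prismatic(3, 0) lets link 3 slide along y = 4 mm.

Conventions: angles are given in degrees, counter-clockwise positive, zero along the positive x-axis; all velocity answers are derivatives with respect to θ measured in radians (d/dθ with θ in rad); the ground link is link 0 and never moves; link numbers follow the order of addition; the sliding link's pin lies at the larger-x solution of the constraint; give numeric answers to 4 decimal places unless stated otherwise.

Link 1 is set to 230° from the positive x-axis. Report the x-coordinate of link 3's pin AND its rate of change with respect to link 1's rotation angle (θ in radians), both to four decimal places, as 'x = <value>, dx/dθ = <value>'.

geometry: r = 24 mm, L = 196 mm, e = 4 mm
crank pin P = (r cos θ, r sin θ) = (-15.426903, -18.385067)
h = r sin θ − e = -18.385067 − 4 = -22.385067
x = r cos θ + √(L² − h²) = -15.426903 + 194.717510 = 179.290608
dx/dθ = −r sin θ − h·r cos θ/√(L² − h²) (θ in radians; h = -22.385067) = 16.611563

x = 179.2906, dx/dθ = 16.6116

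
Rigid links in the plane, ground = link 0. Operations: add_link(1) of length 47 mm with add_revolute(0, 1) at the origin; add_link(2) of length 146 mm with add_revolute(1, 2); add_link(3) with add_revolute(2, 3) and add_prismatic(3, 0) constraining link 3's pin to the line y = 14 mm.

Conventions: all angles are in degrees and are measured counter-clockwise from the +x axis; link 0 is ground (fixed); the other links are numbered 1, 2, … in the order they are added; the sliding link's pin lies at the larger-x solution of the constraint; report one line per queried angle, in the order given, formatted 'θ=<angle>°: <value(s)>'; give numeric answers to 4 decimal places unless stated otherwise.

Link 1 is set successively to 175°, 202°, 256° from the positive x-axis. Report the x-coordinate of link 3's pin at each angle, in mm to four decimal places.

geometry: r = 47 mm, L = 146 mm, e = 14 mm
θ=175°: crank pin P = (r cos θ, r sin θ) = (-46.821151, 4.096320)
θ=175°: h = r sin θ − e = 4.096320 − 14 = -9.903680
θ=175°: x = r cos θ + √(L² − h²) = -46.821151 + 145.663712 = 98.842562
θ=202°: crank pin P = (r cos θ, r sin θ) = (-43.577641, -17.606510)
θ=202°: h = r sin θ − e = -17.606510 − 14 = -31.606510
θ=202°: x = r cos θ + √(L² − h²) = -43.577641 + 142.537814 = 98.960173
θ=256°: crank pin P = (r cos θ, r sin θ) = (-11.370329, -45.603899)
θ=256°: h = r sin θ − e = -45.603899 − 14 = -59.603899
θ=256°: x = r cos θ + √(L² − h²) = -11.370329 + 133.279313 = 121.908984

θ=175°: 98.8426
θ=202°: 98.9602
θ=256°: 121.9090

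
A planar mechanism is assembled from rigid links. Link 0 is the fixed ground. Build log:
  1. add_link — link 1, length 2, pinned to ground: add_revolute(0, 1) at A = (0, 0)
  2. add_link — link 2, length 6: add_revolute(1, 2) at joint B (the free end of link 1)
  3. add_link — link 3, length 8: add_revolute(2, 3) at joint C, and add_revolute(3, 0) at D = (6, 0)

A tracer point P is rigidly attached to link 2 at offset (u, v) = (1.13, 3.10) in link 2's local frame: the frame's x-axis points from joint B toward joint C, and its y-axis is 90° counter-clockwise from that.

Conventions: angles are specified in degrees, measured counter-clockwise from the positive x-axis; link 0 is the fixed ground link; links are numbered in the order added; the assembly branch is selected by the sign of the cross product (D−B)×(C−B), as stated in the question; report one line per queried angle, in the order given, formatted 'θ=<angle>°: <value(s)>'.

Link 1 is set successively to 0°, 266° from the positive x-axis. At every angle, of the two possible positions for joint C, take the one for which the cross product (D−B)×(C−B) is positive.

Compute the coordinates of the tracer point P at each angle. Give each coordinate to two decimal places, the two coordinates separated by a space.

A=(0,0), D=(6.00,0)
θ=0°: B = A + 2.00·(cos0°, sin0°) = (2.0000, 0.0000)
θ=0°: |BD| = 4.0000
θ=0°: circle(B,6.00) ∩ circle(D,8.00): a=-1.5000, h=5.8095
θ=0°:   candidates: C₊=(0.5000,5.8095) cross=23.238; C₋=(0.5000,-5.8095) cross=-23.238
θ=0°:   branch + wants cross > 0 → take C=(0.5000,5.8095) (cross=23.238)
θ=0°: ex = (C−B)/|BC| = (-0.2500,0.9682); ey = (-0.9682,-0.2500)
θ=0°: P = B + 1.13·ex + 3.10·ey = (-1.2841,0.3191)
θ=266°: B = A + 2.00·(cos266°, sin266°) = (-0.1395, -1.9951)
θ=266°: |BD| = 6.4556
θ=266°: circle(B,6.00) ∩ circle(D,8.00): a=1.0591, h=5.9058
θ=266°:   candidates: C₊=(-0.9575,3.9489) cross=38.125; C₋=(2.6930,-7.2845) cross=-38.125
θ=266°:   branch + wants cross > 0 → take C=(-0.9575,3.9489) (cross=38.125)
θ=266°: ex = (C−B)/|BC| = (-0.1363,0.9907); ey = (-0.9907,-0.1363)
θ=266°: P = B + 1.13·ex + 3.10·ey = (-3.3646,-1.2983)

θ=0°: -1.28 0.32
θ=266°: -3.36 -1.30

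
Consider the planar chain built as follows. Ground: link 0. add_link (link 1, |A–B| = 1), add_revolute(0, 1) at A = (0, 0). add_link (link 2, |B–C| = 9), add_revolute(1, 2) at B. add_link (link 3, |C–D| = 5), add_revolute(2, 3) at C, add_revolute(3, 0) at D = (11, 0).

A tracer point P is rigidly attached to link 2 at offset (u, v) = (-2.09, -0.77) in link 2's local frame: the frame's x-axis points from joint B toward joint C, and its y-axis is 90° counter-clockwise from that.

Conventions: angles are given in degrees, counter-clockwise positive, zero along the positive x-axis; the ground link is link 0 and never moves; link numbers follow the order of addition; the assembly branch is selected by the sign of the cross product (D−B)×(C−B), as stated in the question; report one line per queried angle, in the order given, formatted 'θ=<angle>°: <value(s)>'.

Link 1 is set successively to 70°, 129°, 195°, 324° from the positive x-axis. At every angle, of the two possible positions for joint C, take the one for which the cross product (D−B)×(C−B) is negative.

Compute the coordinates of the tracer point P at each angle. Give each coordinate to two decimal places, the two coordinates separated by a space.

A=(0,0), D=(11.00,0)
θ=70°: B = A + 1.00·(cos70°, sin70°) = (0.3420, 0.9397)
θ=70°: |BD| = 10.6993
θ=70°: circle(B,9.00) ∩ circle(D,5.00): a=7.9667, h=4.1872
θ=70°:   candidates: C₊=(8.6456,4.4110) cross=44.800; C₋=(7.9101,-3.9310) cross=-44.800
θ=70°:   branch - wants cross < 0 → take C=(7.9101,-3.9310) (cross=-44.800)
θ=70°: ex = (C−B)/|BC| = (0.8409,-0.5412); ey = (0.5412,0.8409)
θ=70°: P = B + -2.09·ex + -0.77·ey = (-1.8322,1.4233)
θ=129°: B = A + 1.00·(cos129°, sin129°) = (-0.6293, 0.7771)
θ=129°: |BD| = 11.6553
θ=129°: circle(B,9.00) ∩ circle(D,5.00): a=8.2300, h=3.6425
θ=129°:   candidates: C₊=(7.8252,3.8627) cross=42.454; C₋=(7.3395,-3.4060) cross=-42.454
θ=129°:   branch - wants cross < 0 → take C=(7.3395,-3.4060) (cross=-42.454)
θ=129°: ex = (C−B)/|BC| = (0.8854,-0.4648); ey = (0.4648,0.8854)
θ=129°: P = B + -2.09·ex + -0.77·ey = (-2.8377,1.0668)
θ=195°: B = A + 1.00·(cos195°, sin195°) = (-0.9659, -0.2588)
θ=195°: |BD| = 11.9687
θ=195°: circle(B,9.00) ∩ circle(D,5.00): a=8.3238, h=3.4226
θ=195°:   candidates: C₊=(7.2819,3.3430) cross=40.965; C₋=(7.4299,-3.5007) cross=-40.965
θ=195°:   branch - wants cross < 0 → take C=(7.4299,-3.5007) (cross=-40.965)
θ=195°: ex = (C−B)/|BC| = (0.9329,-0.3602); ey = (0.3602,0.9329)
θ=195°: P = B + -2.09·ex + -0.77·ey = (-3.1930,-0.2243)
θ=324°: B = A + 1.00·(cos324°, sin324°) = (0.8090, -0.5878)
θ=324°: |BD| = 10.2079
θ=324°: circle(B,9.00) ∩ circle(D,5.00): a=7.8469, h=4.4075
θ=324°:   candidates: C₊=(8.3891,4.2642) cross=44.991; C₋=(8.8967,-4.5361) cross=-44.991
θ=324°:   branch - wants cross < 0 → take C=(8.8967,-4.5361) (cross=-44.991)
θ=324°: ex = (C−B)/|BC| = (0.8986,-0.4387); ey = (0.4387,0.8986)
θ=324°: P = B + -2.09·ex + -0.77·ey = (-1.4069,-0.3628)

θ=70°: -1.83 1.42
θ=129°: -2.84 1.07
θ=195°: -3.19 -0.22
θ=324°: -1.41 -0.36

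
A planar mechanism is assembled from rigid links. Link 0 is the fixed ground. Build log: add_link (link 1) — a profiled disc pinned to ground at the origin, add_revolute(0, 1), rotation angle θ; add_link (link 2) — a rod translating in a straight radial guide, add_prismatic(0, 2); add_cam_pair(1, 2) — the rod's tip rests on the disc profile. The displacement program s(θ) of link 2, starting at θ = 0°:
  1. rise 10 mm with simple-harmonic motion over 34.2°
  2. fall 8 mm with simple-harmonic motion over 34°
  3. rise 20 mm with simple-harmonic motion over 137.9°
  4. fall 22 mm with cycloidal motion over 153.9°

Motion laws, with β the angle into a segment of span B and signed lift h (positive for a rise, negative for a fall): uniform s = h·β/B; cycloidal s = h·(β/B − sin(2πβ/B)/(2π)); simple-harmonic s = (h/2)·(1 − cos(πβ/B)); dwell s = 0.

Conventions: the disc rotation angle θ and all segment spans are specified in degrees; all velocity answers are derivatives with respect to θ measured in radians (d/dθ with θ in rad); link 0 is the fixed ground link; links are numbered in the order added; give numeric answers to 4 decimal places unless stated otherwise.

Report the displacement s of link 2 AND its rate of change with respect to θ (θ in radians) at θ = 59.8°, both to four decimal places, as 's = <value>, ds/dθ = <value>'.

seg 1 [0°–34.2°] simple-harmonic, h=10: full span → s += 10 → s = 10.0000
seg 2 [34.2°–68.2°] simple-harmonic, h=-8: θ=59.8° here. β=25.6, B=34. -8/2·(1 − cos(π·0.7529)) = -6.8544 → s = 3.1456
velocity in seg [34.2°–68.2°] (simple-harmonic), θ in radians: β = 25.6° = 0.4468 rad, B = 34° = 0.5934 rad; ds/dθ = (πh/(2B)) sin(πβ/B) = (π·(-8)/(2·0.5934)) sin(π·0.7529) = -14.835029 mm/rad

s = 3.1456, ds/dθ = -14.8350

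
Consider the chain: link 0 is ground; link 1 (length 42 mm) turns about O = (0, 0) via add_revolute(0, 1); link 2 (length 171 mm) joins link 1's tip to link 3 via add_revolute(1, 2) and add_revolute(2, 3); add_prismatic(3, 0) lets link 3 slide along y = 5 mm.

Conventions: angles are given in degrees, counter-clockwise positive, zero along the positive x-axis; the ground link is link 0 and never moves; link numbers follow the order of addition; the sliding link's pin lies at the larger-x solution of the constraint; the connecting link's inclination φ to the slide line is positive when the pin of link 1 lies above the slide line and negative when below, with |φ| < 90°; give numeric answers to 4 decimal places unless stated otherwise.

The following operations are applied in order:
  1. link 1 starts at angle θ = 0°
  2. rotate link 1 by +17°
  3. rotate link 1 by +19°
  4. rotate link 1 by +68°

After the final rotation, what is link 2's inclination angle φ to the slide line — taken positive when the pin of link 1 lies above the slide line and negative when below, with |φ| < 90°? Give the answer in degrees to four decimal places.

geometry: r = 42 mm, L = 171 mm, e = 5 mm; θ starts at 0°
rotate link 1 by +17°: θ ← 0° +17° = 17°
rotate link 1 by +19°: θ ← 17° +19° = 36°
rotate link 1 by +68°: θ ← 36° +68° = 104°
h = r sin θ − e = 40.752421 − 5 = 35.752421
sin φ = h / L = 35.752421 / 171 = 0.20907848
φ = arcsin(0.20907848) = 12.068354°

12.0684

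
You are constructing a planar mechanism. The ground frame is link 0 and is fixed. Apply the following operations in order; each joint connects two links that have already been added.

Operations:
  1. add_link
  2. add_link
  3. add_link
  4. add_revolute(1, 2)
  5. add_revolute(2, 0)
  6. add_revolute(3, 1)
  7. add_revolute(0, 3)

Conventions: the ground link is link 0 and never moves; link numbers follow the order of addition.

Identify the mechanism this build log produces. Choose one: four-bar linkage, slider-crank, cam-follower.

links: 4 (incl. ground); joints: 4 revolute, 0 prismatic, 0 higher (cam) pair, forming one closed loop
4 links in a single 4R loop → four-bar linkage

four-bar linkage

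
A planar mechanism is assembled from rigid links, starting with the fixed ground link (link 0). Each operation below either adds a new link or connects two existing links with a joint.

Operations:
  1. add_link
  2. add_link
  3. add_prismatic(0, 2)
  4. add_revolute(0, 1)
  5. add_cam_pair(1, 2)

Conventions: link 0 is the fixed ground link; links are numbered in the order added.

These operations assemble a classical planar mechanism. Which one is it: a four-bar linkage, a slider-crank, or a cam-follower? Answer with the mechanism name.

links: 3 (incl. ground); joints: 1 revolute, 1 prismatic, 1 higher (cam) pair, forming one closed loop
3 links, revolute + prismatic + higher pair in one loop → cam-follower

cam-follower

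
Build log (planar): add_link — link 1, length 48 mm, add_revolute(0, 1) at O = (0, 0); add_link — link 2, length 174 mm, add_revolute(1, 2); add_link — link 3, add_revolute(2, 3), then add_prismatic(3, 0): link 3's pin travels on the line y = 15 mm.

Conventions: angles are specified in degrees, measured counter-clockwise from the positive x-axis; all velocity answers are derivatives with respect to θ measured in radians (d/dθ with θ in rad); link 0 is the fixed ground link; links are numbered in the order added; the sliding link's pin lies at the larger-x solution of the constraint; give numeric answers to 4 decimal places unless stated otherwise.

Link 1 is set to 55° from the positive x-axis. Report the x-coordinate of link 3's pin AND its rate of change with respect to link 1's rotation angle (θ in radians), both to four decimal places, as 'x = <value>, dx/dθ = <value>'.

geometry: r = 48 mm, L = 174 mm, e = 15 mm
crank pin P = (r cos θ, r sin θ) = (27.531669, 39.319298)
h = r sin θ − e = 39.319298 − 15 = 24.319298
x = r cos θ + √(L² − h²) = 27.531669 + 172.292112 = 199.823781
dx/dθ = −r sin θ − h·r cos θ/√(L² − h²) (θ in radians; h = 24.319298) = -43.205436

x = 199.8238, dx/dθ = -43.2054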